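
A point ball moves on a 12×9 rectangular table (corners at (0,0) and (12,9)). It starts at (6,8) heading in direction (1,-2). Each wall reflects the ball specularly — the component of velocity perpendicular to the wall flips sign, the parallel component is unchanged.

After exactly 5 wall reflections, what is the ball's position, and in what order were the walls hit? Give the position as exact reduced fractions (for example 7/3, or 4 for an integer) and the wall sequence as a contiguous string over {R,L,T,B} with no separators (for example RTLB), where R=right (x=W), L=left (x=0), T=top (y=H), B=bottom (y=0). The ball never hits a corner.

1. t=4 → B at (10,0); v=(1,2)
2. t=2 → R at (12,4); v=(-1,2)
3. t=5/2 → T at (19/2,9); v=(-1,-2)
4. t=9/2 → B at (5,0); v=(-1,2)
5. t=9/2 → T at (1/2,9); v=(-1,-2)

Final position: (1/2,9)
Wall sequence: BRTBT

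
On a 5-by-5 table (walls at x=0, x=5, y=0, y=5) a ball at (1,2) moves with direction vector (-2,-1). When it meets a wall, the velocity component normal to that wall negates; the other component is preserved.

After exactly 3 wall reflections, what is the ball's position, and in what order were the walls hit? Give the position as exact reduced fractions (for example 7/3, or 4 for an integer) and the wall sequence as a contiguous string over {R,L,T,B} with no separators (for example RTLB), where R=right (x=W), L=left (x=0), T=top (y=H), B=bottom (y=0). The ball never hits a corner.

1. t=1/2 → L at (0,3/2); v=(2,-1)
2. t=3/2 → B at (3,0); v=(2,1)
3. t=1 → R at (5,1); v=(-2,1)

Final position: (5,1)
Wall sequence: LBR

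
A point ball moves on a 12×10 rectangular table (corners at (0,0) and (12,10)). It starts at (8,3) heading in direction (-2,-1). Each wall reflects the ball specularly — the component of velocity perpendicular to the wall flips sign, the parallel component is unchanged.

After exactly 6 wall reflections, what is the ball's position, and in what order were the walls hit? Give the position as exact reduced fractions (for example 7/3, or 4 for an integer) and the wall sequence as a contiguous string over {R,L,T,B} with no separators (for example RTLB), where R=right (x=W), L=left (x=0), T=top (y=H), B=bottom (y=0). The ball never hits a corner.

Final position: (12,1)
Wall sequence: BLRTLR

1. t=3 → B at (2,0); v=(-2,1)
2. t=1 → L at (0,1); v=(2,1)
3. t=6 → R at (12,7); v=(-2,1)
4. t=3 → T at (6,10); v=(-2,-1)
5. t=3 → L at (0,7); v=(2,-1)
6. t=6 → R at (12,1); v=(-2,-1)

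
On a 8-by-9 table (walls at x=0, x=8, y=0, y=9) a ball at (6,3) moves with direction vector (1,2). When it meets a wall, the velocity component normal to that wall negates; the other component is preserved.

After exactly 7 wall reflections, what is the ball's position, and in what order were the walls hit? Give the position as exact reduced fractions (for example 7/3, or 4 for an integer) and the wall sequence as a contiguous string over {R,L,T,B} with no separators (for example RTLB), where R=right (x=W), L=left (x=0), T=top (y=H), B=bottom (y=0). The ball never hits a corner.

Final position: (8,3)
Wall sequence: RTBLTBR

1. t=2 → R at (8,7); v=(-1,2)
2. t=1 → T at (7,9); v=(-1,-2)
3. t=9/2 → B at (5/2,0); v=(-1,2)
4. t=5/2 → L at (0,5); v=(1,2)
5. t=2 → T at (2,9); v=(1,-2)
6. t=9/2 → B at (13/2,0); v=(1,2)
7. t=3/2 → R at (8,3); v=(-1,2)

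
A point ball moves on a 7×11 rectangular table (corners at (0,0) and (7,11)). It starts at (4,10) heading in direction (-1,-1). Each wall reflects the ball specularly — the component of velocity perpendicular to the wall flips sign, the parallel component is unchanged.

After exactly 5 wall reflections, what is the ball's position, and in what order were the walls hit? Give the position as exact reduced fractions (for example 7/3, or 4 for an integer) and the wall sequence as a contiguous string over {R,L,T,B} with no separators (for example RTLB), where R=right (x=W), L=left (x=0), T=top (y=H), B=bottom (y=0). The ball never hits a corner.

Final position: (3,11)
Wall sequence: LBRLT

1. t=4 → L at (0,6); v=(1,-1)
2. t=6 → B at (6,0); v=(1,1)
3. t=1 → R at (7,1); v=(-1,1)
4. t=7 → L at (0,8); v=(1,1)
5. t=3 → T at (3,11); v=(1,-1)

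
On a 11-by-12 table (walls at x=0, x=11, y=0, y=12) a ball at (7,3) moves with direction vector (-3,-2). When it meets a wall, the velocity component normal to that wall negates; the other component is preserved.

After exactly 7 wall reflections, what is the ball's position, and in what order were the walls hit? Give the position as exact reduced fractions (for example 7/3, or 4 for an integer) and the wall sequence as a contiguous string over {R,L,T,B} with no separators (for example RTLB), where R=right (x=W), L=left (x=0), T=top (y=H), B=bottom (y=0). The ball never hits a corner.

Final position: (21/2,0)
Wall sequence: BLRTLRB

1. t=3/2 → B at (5/2,0); v=(-3,2)
2. t=5/6 → L at (0,5/3); v=(3,2)
3. t=11/3 → R at (11,9); v=(-3,2)
4. t=3/2 → T at (13/2,12); v=(-3,-2)
5. t=13/6 → L at (0,23/3); v=(3,-2)
6. t=11/3 → R at (11,1/3); v=(-3,-2)
7. t=1/6 → B at (21/2,0); v=(-3,2)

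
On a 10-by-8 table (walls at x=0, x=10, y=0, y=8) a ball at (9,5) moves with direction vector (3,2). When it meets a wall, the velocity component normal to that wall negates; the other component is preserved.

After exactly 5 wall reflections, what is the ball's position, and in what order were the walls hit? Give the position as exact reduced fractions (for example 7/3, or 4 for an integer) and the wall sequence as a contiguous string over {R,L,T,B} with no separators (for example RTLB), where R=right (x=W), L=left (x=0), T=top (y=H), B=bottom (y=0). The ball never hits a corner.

Final position: (10,3)
Wall sequence: RTLBR

1. t=1/3 → R at (10,17/3); v=(-3,2)
2. t=7/6 → T at (13/2,8); v=(-3,-2)
3. t=13/6 → L at (0,11/3); v=(3,-2)
4. t=11/6 → B at (11/2,0); v=(3,2)
5. t=3/2 → R at (10,3); v=(-3,2)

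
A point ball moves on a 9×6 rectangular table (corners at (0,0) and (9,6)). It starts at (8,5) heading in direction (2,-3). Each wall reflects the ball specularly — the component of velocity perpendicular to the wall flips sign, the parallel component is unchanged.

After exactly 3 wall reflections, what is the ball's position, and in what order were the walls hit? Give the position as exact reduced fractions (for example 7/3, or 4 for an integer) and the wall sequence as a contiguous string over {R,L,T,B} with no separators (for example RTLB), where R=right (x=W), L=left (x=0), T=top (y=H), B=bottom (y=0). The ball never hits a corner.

1. t=1/2 → R at (9,7/2); v=(-2,-3)
2. t=7/6 → B at (20/3,0); v=(-2,3)
3. t=2 → T at (8/3,6); v=(-2,-3)

Final position: (8/3,6)
Wall sequence: RBT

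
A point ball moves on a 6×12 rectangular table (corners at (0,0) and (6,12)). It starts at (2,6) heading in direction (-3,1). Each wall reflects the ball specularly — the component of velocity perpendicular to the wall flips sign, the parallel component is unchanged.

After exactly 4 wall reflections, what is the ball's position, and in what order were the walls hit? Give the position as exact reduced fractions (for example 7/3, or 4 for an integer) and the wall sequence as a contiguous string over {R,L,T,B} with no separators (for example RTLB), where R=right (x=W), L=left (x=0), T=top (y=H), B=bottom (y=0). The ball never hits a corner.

Final position: (4,12)
Wall sequence: LRLT

1. t=2/3 → L at (0,20/3); v=(3,1)
2. t=2 → R at (6,26/3); v=(-3,1)
3. t=2 → L at (0,32/3); v=(3,1)
4. t=4/3 → T at (4,12); v=(3,-1)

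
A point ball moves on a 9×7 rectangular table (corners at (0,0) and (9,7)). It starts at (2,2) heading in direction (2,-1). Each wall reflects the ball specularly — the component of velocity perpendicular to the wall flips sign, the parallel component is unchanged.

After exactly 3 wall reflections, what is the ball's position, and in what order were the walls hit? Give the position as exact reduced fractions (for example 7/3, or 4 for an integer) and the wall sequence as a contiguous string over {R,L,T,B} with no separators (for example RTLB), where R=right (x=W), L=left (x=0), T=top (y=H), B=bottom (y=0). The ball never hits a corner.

1. t=2 → B at (6,0); v=(2,1)
2. t=3/2 → R at (9,3/2); v=(-2,1)
3. t=9/2 → L at (0,6); v=(2,1)

Final position: (0,6)
Wall sequence: BRL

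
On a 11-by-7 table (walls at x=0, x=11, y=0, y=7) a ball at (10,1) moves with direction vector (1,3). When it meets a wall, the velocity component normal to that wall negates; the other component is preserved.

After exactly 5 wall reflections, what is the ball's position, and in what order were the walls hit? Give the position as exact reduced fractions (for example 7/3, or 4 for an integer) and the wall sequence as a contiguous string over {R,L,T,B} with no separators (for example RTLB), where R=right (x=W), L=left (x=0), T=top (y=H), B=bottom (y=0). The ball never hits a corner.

1. t=1 → R at (11,4); v=(-1,3)
2. t=1 → T at (10,7); v=(-1,-3)
3. t=7/3 → B at (23/3,0); v=(-1,3)
4. t=7/3 → T at (16/3,7); v=(-1,-3)
5. t=7/3 → B at (3,0); v=(-1,3)

Final position: (3,0)
Wall sequence: RTBTB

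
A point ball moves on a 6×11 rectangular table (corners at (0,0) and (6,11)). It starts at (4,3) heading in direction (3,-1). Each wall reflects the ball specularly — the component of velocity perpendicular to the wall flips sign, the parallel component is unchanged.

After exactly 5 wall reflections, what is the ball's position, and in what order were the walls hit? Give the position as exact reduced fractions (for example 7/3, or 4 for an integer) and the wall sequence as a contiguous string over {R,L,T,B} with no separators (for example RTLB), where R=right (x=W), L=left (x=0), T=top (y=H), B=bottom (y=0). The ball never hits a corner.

1. t=2/3 → R at (6,7/3); v=(-3,-1)
2. t=2 → L at (0,1/3); v=(3,-1)
3. t=1/3 → B at (1,0); v=(3,1)
4. t=5/3 → R at (6,5/3); v=(-3,1)
5. t=2 → L at (0,11/3); v=(3,1)

Final position: (0,11/3)
Wall sequence: RLBRL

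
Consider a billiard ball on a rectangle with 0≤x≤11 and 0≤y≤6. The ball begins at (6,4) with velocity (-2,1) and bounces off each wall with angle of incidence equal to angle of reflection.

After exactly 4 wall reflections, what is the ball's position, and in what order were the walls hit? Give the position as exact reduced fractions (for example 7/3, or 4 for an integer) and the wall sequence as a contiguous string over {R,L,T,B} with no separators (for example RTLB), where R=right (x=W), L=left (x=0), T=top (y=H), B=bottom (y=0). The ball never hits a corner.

1. t=2 → T at (2,6); v=(-2,-1)
2. t=1 → L at (0,5); v=(2,-1)
3. t=5 → B at (10,0); v=(2,1)
4. t=1/2 → R at (11,1/2); v=(-2,1)

Final position: (11,1/2)
Wall sequence: TLBR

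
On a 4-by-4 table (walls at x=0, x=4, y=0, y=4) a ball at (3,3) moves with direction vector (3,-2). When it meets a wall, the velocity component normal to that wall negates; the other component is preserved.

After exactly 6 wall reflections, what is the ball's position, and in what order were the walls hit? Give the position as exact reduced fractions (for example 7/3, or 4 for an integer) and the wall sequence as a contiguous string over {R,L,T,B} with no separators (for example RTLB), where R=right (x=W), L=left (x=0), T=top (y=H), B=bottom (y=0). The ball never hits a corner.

1. t=1/3 → R at (4,7/3); v=(-3,-2)
2. t=7/6 → B at (1/2,0); v=(-3,2)
3. t=1/6 → L at (0,1/3); v=(3,2)
4. t=4/3 → R at (4,3); v=(-3,2)
5. t=1/2 → T at (5/2,4); v=(-3,-2)
6. t=5/6 → L at (0,7/3); v=(3,-2)

Final position: (0,7/3)
Wall sequence: RBLRTL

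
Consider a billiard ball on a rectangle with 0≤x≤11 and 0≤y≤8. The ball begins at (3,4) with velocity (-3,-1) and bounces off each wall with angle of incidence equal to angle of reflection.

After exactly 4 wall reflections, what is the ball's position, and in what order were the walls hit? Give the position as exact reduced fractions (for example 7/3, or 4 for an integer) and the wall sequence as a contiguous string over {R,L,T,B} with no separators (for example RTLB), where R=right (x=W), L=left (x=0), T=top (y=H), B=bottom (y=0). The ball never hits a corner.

1. t=1 → L at (0,3); v=(3,-1)
2. t=3 → B at (9,0); v=(3,1)
3. t=2/3 → R at (11,2/3); v=(-3,1)
4. t=11/3 → L at (0,13/3); v=(3,1)

Final position: (0,13/3)
Wall sequence: LBRL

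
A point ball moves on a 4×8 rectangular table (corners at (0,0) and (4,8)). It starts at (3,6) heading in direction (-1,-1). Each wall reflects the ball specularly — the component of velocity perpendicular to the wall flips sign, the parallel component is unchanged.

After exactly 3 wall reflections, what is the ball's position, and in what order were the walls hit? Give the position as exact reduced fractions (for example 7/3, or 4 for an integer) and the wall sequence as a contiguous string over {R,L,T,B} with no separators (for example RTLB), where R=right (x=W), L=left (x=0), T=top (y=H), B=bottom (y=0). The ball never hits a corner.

1. t=3 → L at (0,3); v=(1,-1)
2. t=3 → B at (3,0); v=(1,1)
3. t=1 → R at (4,1); v=(-1,1)

Final position: (4,1)
Wall sequence: LBR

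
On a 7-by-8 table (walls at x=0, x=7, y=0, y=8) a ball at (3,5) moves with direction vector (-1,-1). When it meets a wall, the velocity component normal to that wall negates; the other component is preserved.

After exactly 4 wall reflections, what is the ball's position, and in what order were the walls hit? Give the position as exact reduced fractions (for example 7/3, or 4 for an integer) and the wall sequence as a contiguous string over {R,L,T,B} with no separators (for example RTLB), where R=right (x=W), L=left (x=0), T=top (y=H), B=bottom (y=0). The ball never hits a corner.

1. t=3 → L at (0,2); v=(1,-1)
2. t=2 → B at (2,0); v=(1,1)
3. t=5 → R at (7,5); v=(-1,1)
4. t=3 → T at (4,8); v=(-1,-1)

Final position: (4,8)
Wall sequence: LBRT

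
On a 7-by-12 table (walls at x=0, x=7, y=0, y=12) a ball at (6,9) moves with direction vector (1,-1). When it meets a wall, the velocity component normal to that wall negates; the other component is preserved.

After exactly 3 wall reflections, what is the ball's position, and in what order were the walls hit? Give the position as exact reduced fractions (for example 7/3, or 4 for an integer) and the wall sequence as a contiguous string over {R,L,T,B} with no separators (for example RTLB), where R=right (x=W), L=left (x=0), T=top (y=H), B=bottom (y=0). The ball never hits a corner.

Final position: (1,0)
Wall sequence: RLB

1. t=1 → R at (7,8); v=(-1,-1)
2. t=7 → L at (0,1); v=(1,-1)
3. t=1 → B at (1,0); v=(1,1)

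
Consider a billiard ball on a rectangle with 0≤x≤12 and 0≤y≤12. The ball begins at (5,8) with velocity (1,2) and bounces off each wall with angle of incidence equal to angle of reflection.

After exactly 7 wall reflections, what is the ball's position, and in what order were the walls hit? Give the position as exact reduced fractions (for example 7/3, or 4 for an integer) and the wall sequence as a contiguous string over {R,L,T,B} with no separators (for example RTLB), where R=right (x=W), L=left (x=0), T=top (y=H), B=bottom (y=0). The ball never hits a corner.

1. t=2 → T at (7,12); v=(1,-2)
2. t=5 → R at (12,2); v=(-1,-2)
3. t=1 → B at (11,0); v=(-1,2)
4. t=6 → T at (5,12); v=(-1,-2)
5. t=5 → L at (0,2); v=(1,-2)
6. t=1 → B at (1,0); v=(1,2)
7. t=6 → T at (7,12); v=(1,-2)

Final position: (7,12)
Wall sequence: TRBTLBT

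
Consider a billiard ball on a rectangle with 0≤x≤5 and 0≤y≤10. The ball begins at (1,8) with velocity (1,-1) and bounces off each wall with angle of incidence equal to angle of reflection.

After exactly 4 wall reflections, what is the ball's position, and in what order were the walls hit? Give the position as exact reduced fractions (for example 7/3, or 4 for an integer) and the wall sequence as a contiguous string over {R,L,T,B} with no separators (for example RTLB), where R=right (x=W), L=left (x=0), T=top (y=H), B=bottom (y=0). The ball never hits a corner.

Final position: (5,6)
Wall sequence: RBLR

1. t=4 → R at (5,4); v=(-1,-1)
2. t=4 → B at (1,0); v=(-1,1)
3. t=1 → L at (0,1); v=(1,1)
4. t=5 → R at (5,6); v=(-1,1)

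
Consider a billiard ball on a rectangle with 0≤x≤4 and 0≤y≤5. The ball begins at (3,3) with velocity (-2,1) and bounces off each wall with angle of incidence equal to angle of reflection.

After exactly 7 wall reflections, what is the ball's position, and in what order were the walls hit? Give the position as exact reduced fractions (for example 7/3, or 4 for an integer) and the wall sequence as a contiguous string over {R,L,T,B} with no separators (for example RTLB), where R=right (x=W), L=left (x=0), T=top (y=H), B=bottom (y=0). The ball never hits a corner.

1. t=3/2 → L at (0,9/2); v=(2,1)
2. t=1/2 → T at (1,5); v=(2,-1)
3. t=3/2 → R at (4,7/2); v=(-2,-1)
4. t=2 → L at (0,3/2); v=(2,-1)
5. t=3/2 → B at (3,0); v=(2,1)
6. t=1/2 → R at (4,1/2); v=(-2,1)
7. t=2 → L at (0,5/2); v=(2,1)

Final position: (0,5/2)
Wall sequence: LTRLBRL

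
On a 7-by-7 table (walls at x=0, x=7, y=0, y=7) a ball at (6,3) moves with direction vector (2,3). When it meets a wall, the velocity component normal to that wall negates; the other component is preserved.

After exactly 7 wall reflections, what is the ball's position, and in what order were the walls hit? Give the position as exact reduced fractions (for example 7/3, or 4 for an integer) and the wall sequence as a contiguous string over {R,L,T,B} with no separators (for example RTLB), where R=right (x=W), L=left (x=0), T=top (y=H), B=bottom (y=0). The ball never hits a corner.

Final position: (16/3,0)
Wall sequence: RTBLTRB

1. t=1/2 → R at (7,9/2); v=(-2,3)
2. t=5/6 → T at (16/3,7); v=(-2,-3)
3. t=7/3 → B at (2/3,0); v=(-2,3)
4. t=1/3 → L at (0,1); v=(2,3)
5. t=2 → T at (4,7); v=(2,-3)
6. t=3/2 → R at (7,5/2); v=(-2,-3)
7. t=5/6 → B at (16/3,0); v=(-2,3)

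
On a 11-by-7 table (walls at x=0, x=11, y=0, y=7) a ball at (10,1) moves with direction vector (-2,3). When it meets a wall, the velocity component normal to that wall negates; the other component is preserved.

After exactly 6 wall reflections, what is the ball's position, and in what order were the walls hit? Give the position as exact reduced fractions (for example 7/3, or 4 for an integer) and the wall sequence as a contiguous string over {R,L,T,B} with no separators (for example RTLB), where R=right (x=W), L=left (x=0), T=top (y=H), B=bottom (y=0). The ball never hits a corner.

1. t=2 → T at (6,7); v=(-2,-3)
2. t=7/3 → B at (4/3,0); v=(-2,3)
3. t=2/3 → L at (0,2); v=(2,3)
4. t=5/3 → T at (10/3,7); v=(2,-3)
5. t=7/3 → B at (8,0); v=(2,3)
6. t=3/2 → R at (11,9/2); v=(-2,3)

Final position: (11,9/2)
Wall sequence: TBLTBR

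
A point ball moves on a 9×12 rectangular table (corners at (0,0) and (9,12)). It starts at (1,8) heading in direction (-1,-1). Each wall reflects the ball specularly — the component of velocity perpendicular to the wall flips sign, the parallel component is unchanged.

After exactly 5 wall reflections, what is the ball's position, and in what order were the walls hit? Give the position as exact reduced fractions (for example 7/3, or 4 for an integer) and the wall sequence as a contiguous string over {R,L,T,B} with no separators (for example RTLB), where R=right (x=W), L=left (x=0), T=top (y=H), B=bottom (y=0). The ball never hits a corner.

1. t=1 → L at (0,7); v=(1,-1)
2. t=7 → B at (7,0); v=(1,1)
3. t=2 → R at (9,2); v=(-1,1)
4. t=9 → L at (0,11); v=(1,1)
5. t=1 → T at (1,12); v=(1,-1)

Final position: (1,12)
Wall sequence: LBRLT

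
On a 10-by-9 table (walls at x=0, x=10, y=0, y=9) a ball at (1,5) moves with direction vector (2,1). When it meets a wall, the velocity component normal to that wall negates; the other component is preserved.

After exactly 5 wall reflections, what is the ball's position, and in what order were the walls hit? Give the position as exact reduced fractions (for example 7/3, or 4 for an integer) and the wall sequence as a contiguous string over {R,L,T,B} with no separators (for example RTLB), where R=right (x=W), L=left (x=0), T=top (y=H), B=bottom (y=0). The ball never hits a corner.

1. t=4 → T at (9,9); v=(2,-1)
2. t=1/2 → R at (10,17/2); v=(-2,-1)
3. t=5 → L at (0,7/2); v=(2,-1)
4. t=7/2 → B at (7,0); v=(2,1)
5. t=3/2 → R at (10,3/2); v=(-2,1)

Final position: (10,3/2)
Wall sequence: TRLBR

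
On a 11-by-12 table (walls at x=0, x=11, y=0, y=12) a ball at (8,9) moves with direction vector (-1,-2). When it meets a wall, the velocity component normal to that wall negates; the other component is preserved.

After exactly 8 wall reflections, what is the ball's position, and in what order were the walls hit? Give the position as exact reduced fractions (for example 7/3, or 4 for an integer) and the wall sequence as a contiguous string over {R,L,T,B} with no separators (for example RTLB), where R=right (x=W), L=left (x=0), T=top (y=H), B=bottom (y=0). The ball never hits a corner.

1. t=9/2 → B at (7/2,0); v=(-1,2)
2. t=7/2 → L at (0,7); v=(1,2)
3. t=5/2 → T at (5/2,12); v=(1,-2)
4. t=6 → B at (17/2,0); v=(1,2)
5. t=5/2 → R at (11,5); v=(-1,2)
6. t=7/2 → T at (15/2,12); v=(-1,-2)
7. t=6 → B at (3/2,0); v=(-1,2)
8. t=3/2 → L at (0,3); v=(1,2)

Final position: (0,3)
Wall sequence: BLTBRTBL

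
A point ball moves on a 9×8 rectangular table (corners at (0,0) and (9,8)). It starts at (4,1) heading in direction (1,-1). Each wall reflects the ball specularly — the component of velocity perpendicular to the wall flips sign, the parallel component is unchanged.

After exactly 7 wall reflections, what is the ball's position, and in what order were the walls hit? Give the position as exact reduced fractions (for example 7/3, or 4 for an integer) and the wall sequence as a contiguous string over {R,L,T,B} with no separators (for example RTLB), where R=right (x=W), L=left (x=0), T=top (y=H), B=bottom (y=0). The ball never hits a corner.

Final position: (7,8)
Wall sequence: BRTLBRT

1. t=1 → B at (5,0); v=(1,1)
2. t=4 → R at (9,4); v=(-1,1)
3. t=4 → T at (5,8); v=(-1,-1)
4. t=5 → L at (0,3); v=(1,-1)
5. t=3 → B at (3,0); v=(1,1)
6. t=6 → R at (9,6); v=(-1,1)
7. t=2 → T at (7,8); v=(-1,-1)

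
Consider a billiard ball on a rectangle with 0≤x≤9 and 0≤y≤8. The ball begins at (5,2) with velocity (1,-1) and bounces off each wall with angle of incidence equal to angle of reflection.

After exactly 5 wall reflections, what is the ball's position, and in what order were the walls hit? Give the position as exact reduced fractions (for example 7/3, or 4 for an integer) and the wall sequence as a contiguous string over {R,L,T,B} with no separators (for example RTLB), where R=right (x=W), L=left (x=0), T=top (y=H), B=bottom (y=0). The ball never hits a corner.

1. t=2 → B at (7,0); v=(1,1)
2. t=2 → R at (9,2); v=(-1,1)
3. t=6 → T at (3,8); v=(-1,-1)
4. t=3 → L at (0,5); v=(1,-1)
5. t=5 → B at (5,0); v=(1,1)

Final position: (5,0)
Wall sequence: BRTLB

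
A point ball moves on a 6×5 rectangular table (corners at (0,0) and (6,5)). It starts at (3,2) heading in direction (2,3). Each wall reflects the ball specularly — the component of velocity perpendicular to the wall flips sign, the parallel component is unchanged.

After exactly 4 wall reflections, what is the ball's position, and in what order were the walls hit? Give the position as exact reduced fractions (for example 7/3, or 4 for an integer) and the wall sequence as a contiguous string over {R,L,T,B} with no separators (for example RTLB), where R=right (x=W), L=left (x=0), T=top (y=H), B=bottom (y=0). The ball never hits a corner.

1. t=1 → T at (5,5); v=(2,-3)
2. t=1/2 → R at (6,7/2); v=(-2,-3)
3. t=7/6 → B at (11/3,0); v=(-2,3)
4. t=5/3 → T at (1/3,5); v=(-2,-3)

Final position: (1/3,5)
Wall sequence: TRBT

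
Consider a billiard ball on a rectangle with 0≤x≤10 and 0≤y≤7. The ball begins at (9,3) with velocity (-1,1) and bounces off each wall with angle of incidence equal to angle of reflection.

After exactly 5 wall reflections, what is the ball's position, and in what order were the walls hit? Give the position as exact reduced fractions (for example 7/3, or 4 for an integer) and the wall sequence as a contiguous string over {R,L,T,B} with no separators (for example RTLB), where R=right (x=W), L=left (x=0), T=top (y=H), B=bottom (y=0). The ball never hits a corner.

1. t=4 → T at (5,7); v=(-1,-1)
2. t=5 → L at (0,2); v=(1,-1)
3. t=2 → B at (2,0); v=(1,1)
4. t=7 → T at (9,7); v=(1,-1)
5. t=1 → R at (10,6); v=(-1,-1)

Final position: (10,6)
Wall sequence: TLBTR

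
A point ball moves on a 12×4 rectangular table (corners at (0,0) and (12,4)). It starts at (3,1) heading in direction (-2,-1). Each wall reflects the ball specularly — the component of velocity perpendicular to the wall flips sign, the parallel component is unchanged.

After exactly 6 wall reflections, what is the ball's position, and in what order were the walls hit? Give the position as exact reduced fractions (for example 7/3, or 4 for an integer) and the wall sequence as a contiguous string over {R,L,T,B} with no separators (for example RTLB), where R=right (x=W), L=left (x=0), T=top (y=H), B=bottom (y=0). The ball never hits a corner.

1. t=1 → B at (1,0); v=(-2,1)
2. t=1/2 → L at (0,1/2); v=(2,1)
3. t=7/2 → T at (7,4); v=(2,-1)
4. t=5/2 → R at (12,3/2); v=(-2,-1)
5. t=3/2 → B at (9,0); v=(-2,1)
6. t=4 → T at (1,4); v=(-2,-1)

Final position: (1,4)
Wall sequence: BLTRBT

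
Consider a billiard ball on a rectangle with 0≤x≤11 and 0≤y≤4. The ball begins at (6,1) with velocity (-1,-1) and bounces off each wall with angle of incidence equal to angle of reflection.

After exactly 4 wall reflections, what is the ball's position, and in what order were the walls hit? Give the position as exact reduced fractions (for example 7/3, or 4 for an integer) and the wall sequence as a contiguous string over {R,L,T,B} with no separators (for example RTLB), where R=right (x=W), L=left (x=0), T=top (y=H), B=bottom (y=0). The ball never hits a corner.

1. t=1 → B at (5,0); v=(-1,1)
2. t=4 → T at (1,4); v=(-1,-1)
3. t=1 → L at (0,3); v=(1,-1)
4. t=3 → B at (3,0); v=(1,1)

Final position: (3,0)
Wall sequence: BTLB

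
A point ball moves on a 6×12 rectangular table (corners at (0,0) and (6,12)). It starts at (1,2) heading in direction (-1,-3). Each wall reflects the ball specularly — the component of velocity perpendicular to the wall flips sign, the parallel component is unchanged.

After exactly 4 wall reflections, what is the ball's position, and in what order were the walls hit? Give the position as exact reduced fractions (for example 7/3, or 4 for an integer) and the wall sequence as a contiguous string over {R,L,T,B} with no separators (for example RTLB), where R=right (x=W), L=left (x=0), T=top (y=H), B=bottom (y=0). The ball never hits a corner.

Final position: (6,5)
Wall sequence: BLTR

1. t=2/3 → B at (1/3,0); v=(-1,3)
2. t=1/3 → L at (0,1); v=(1,3)
3. t=11/3 → T at (11/3,12); v=(1,-3)
4. t=7/3 → R at (6,5); v=(-1,-3)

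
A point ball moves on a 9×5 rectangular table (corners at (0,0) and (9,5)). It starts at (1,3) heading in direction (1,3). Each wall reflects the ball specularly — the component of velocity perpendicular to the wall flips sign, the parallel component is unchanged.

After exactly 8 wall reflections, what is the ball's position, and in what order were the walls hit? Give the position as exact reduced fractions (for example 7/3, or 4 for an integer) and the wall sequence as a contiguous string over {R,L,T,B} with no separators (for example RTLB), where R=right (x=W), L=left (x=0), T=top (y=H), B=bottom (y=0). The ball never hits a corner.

Final position: (19/3,5)
Wall sequence: TBTBTRBT

1. t=2/3 → T at (5/3,5); v=(1,-3)
2. t=5/3 → B at (10/3,0); v=(1,3)
3. t=5/3 → T at (5,5); v=(1,-3)
4. t=5/3 → B at (20/3,0); v=(1,3)
5. t=5/3 → T at (25/3,5); v=(1,-3)
6. t=2/3 → R at (9,3); v=(-1,-3)
7. t=1 → B at (8,0); v=(-1,3)
8. t=5/3 → T at (19/3,5); v=(-1,-3)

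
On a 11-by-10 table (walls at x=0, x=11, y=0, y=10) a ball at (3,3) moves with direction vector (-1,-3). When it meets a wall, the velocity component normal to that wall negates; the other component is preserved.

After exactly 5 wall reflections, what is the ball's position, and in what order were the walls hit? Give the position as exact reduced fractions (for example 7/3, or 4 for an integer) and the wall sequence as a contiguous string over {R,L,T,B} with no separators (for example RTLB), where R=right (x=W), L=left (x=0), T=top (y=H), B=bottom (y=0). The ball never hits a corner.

1. t=1 → B at (2,0); v=(-1,3)
2. t=2 → L at (0,6); v=(1,3)
3. t=4/3 → T at (4/3,10); v=(1,-3)
4. t=10/3 → B at (14/3,0); v=(1,3)
5. t=10/3 → T at (8,10); v=(1,-3)

Final position: (8,10)
Wall sequence: BLTBT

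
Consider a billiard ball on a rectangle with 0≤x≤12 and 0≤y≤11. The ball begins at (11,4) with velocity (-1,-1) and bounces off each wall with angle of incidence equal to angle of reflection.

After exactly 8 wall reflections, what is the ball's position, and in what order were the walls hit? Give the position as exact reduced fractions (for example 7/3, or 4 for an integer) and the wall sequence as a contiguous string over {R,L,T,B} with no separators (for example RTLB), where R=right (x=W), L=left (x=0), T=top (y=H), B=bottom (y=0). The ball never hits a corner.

Final position: (12,1)
Wall sequence: BLTRBLTR

1. t=4 → B at (7,0); v=(-1,1)
2. t=7 → L at (0,7); v=(1,1)
3. t=4 → T at (4,11); v=(1,-1)
4. t=8 → R at (12,3); v=(-1,-1)
5. t=3 → B at (9,0); v=(-1,1)
6. t=9 → L at (0,9); v=(1,1)
7. t=2 → T at (2,11); v=(1,-1)
8. t=10 → R at (12,1); v=(-1,-1)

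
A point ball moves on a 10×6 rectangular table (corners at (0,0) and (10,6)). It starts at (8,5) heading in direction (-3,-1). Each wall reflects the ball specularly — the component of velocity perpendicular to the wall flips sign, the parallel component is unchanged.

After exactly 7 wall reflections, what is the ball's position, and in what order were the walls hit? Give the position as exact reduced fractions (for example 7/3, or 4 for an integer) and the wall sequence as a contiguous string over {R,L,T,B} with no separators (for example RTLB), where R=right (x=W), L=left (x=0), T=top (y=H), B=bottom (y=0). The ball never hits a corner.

1. t=8/3 → L at (0,7/3); v=(3,-1)
2. t=7/3 → B at (7,0); v=(3,1)
3. t=1 → R at (10,1); v=(-3,1)
4. t=10/3 → L at (0,13/3); v=(3,1)
5. t=5/3 → T at (5,6); v=(3,-1)
6. t=5/3 → R at (10,13/3); v=(-3,-1)
7. t=10/3 → L at (0,1); v=(3,-1)

Final position: (0,1)
Wall sequence: LBRLTRL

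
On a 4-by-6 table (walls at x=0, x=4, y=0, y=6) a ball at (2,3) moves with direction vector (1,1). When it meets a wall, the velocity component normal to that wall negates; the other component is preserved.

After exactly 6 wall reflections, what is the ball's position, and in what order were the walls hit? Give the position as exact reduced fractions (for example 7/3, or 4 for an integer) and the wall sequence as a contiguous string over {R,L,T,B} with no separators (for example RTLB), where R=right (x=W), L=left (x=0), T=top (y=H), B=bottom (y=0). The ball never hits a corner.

1. t=2 → R at (4,5); v=(-1,1)
2. t=1 → T at (3,6); v=(-1,-1)
3. t=3 → L at (0,3); v=(1,-1)
4. t=3 → B at (3,0); v=(1,1)
5. t=1 → R at (4,1); v=(-1,1)
6. t=4 → L at (0,5); v=(1,1)

Final position: (0,5)
Wall sequence: RTLBRL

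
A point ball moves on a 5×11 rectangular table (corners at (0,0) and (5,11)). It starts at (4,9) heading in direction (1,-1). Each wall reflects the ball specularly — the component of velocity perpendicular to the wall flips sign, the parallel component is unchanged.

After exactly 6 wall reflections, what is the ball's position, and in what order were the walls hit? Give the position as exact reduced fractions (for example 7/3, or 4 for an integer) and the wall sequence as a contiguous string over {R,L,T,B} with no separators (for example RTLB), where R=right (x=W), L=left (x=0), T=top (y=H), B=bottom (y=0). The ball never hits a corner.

1. t=1 → R at (5,8); v=(-1,-1)
2. t=5 → L at (0,3); v=(1,-1)
3. t=3 → B at (3,0); v=(1,1)
4. t=2 → R at (5,2); v=(-1,1)
5. t=5 → L at (0,7); v=(1,1)
6. t=4 → T at (4,11); v=(1,-1)

Final position: (4,11)
Wall sequence: RLBRLT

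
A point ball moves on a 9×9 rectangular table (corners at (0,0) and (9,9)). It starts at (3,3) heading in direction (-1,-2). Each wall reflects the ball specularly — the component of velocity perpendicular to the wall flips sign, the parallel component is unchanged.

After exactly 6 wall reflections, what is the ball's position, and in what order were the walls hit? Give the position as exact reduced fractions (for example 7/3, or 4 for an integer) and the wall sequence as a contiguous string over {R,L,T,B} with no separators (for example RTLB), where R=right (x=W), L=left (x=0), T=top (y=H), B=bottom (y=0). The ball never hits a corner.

Final position: (6,9)
Wall sequence: BLTBRT

1. t=3/2 → B at (3/2,0); v=(-1,2)
2. t=3/2 → L at (0,3); v=(1,2)
3. t=3 → T at (3,9); v=(1,-2)
4. t=9/2 → B at (15/2,0); v=(1,2)
5. t=3/2 → R at (9,3); v=(-1,2)
6. t=3 → T at (6,9); v=(-1,-2)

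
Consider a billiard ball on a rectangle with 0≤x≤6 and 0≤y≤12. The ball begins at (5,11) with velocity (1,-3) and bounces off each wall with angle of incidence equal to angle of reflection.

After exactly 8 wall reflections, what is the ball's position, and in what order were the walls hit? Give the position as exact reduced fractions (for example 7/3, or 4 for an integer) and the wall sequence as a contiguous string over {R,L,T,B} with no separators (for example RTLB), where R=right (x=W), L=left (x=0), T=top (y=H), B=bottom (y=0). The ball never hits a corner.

1. t=1 → R at (6,8); v=(-1,-3)
2. t=8/3 → B at (10/3,0); v=(-1,3)
3. t=10/3 → L at (0,10); v=(1,3)
4. t=2/3 → T at (2/3,12); v=(1,-3)
5. t=4 → B at (14/3,0); v=(1,3)
6. t=4/3 → R at (6,4); v=(-1,3)
7. t=8/3 → T at (10/3,12); v=(-1,-3)
8. t=10/3 → L at (0,2); v=(1,-3)

Final position: (0,2)
Wall sequence: RBLTBRTL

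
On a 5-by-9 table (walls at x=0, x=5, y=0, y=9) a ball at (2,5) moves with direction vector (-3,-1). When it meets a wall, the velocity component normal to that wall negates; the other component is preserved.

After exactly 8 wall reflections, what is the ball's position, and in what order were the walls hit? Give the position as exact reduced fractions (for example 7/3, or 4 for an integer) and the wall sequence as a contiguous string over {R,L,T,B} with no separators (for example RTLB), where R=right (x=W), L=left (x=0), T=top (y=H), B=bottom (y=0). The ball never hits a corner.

1. t=2/3 → L at (0,13/3); v=(3,-1)
2. t=5/3 → R at (5,8/3); v=(-3,-1)
3. t=5/3 → L at (0,1); v=(3,-1)
4. t=1 → B at (3,0); v=(3,1)
5. t=2/3 → R at (5,2/3); v=(-3,1)
6. t=5/3 → L at (0,7/3); v=(3,1)
7. t=5/3 → R at (5,4); v=(-3,1)
8. t=5/3 → L at (0,17/3); v=(3,1)

Final position: (0,17/3)
Wall sequence: LRLBRLRL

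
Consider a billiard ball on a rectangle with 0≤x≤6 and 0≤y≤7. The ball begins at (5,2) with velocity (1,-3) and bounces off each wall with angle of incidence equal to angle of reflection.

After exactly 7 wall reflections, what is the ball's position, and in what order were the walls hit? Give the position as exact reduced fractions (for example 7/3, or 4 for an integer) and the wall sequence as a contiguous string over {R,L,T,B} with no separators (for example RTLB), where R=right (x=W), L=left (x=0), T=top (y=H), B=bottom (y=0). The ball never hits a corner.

1. t=2/3 → B at (17/3,0); v=(1,3)
2. t=1/3 → R at (6,1); v=(-1,3)
3. t=2 → T at (4,7); v=(-1,-3)
4. t=7/3 → B at (5/3,0); v=(-1,3)
5. t=5/3 → L at (0,5); v=(1,3)
6. t=2/3 → T at (2/3,7); v=(1,-3)
7. t=7/3 → B at (3,0); v=(1,3)

Final position: (3,0)
Wall sequence: BRTBLTB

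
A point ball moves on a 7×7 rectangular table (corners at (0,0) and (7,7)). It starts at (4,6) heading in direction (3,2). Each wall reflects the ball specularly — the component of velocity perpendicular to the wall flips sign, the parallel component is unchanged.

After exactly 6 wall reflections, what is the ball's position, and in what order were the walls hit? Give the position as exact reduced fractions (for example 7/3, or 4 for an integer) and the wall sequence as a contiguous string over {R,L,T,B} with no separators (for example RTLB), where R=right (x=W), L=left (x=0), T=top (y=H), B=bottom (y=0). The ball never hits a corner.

1. t=1/2 → T at (11/2,7); v=(3,-2)
2. t=1/2 → R at (7,6); v=(-3,-2)
3. t=7/3 → L at (0,4/3); v=(3,-2)
4. t=2/3 → B at (2,0); v=(3,2)
5. t=5/3 → R at (7,10/3); v=(-3,2)
6. t=11/6 → T at (3/2,7); v=(-3,-2)

Final position: (3/2,7)
Wall sequence: TRLBRT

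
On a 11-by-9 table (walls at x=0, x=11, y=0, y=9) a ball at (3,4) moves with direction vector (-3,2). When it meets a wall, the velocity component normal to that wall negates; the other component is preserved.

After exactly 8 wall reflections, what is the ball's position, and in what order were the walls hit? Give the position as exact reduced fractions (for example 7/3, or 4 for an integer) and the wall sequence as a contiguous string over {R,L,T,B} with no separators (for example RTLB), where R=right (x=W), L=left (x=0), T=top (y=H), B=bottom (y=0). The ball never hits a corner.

Final position: (0,2/3)
Wall sequence: LTRBLTRL

1. t=1 → L at (0,6); v=(3,2)
2. t=3/2 → T at (9/2,9); v=(3,-2)
3. t=13/6 → R at (11,14/3); v=(-3,-2)
4. t=7/3 → B at (4,0); v=(-3,2)
5. t=4/3 → L at (0,8/3); v=(3,2)
6. t=19/6 → T at (19/2,9); v=(3,-2)
7. t=1/2 → R at (11,8); v=(-3,-2)
8. t=11/3 → L at (0,2/3); v=(3,-2)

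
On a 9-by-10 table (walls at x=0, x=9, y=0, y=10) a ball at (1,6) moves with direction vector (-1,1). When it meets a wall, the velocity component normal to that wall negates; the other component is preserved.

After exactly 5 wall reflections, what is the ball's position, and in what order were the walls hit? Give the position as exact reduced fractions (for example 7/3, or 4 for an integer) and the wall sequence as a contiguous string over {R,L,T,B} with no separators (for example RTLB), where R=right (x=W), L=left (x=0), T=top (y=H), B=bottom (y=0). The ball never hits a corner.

1. t=1 → L at (0,7); v=(1,1)
2. t=3 → T at (3,10); v=(1,-1)
3. t=6 → R at (9,4); v=(-1,-1)
4. t=4 → B at (5,0); v=(-1,1)
5. t=5 → L at (0,5); v=(1,1)

Final position: (0,5)
Wall sequence: LTRBL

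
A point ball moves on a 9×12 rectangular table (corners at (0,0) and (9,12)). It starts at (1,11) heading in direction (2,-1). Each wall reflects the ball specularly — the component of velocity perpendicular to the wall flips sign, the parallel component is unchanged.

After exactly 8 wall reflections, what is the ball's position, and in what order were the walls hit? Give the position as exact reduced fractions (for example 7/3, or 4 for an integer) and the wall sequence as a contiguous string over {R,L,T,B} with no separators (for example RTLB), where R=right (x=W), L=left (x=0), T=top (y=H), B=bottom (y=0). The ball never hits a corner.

1. t=4 → R at (9,7); v=(-2,-1)
2. t=9/2 → L at (0,5/2); v=(2,-1)
3. t=5/2 → B at (5,0); v=(2,1)
4. t=2 → R at (9,2); v=(-2,1)
5. t=9/2 → L at (0,13/2); v=(2,1)
6. t=9/2 → R at (9,11); v=(-2,1)
7. t=1 → T at (7,12); v=(-2,-1)
8. t=7/2 → L at (0,17/2); v=(2,-1)

Final position: (0,17/2)
Wall sequence: RLBRLRTL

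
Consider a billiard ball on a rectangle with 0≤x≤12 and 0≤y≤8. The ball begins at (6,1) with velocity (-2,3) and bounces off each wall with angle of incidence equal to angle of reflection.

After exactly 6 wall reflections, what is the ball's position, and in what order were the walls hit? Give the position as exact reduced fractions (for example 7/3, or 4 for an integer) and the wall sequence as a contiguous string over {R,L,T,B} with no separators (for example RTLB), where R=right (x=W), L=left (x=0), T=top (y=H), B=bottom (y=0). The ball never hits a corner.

1. t=7/3 → T at (4/3,8); v=(-2,-3)
2. t=2/3 → L at (0,6); v=(2,-3)
3. t=2 → B at (4,0); v=(2,3)
4. t=8/3 → T at (28/3,8); v=(2,-3)
5. t=4/3 → R at (12,4); v=(-2,-3)
6. t=4/3 → B at (28/3,0); v=(-2,3)

Final position: (28/3,0)
Wall sequence: TLBTRB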